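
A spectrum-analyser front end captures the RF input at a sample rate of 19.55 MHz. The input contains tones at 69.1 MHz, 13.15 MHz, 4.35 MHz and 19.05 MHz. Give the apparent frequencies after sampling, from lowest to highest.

0.5 MHz, 4.35 MHz, 6.4 MHz, 9.1 MHz

fs/2 = 9.775 MHz.
69.1 MHz mod fs = 10.45 MHz.
10.45 MHz > fs/2 = 9.775 MHz, folds to fs − 10.45 MHz = 9.1 MHz.
13.15 MHz > fs/2 = 9.775 MHz, folds to fs − 13.15 MHz = 6.4 MHz.
4.35 MHz ≤ fs/2 = 9.775 MHz, passes unchanged.
19.05 MHz > fs/2 = 9.775 MHz, folds to fs − 19.05 MHz = 0.5 MHz.
Distinct values: {0.5 MHz, 4.35 MHz, 6.4 MHz, 9.1 MHz}.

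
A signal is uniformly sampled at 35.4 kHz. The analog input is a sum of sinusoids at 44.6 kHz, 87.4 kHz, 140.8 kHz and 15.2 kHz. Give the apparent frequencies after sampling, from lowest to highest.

fs/2 = 17.7 kHz.
44.6 kHz mod fs = 9.2 kHz.
9.2 kHz ≤ fs/2 = 17.7 kHz, appears at 9.2 kHz.
87.4 kHz mod fs = 16.6 kHz.
16.6 kHz ≤ fs/2 = 17.7 kHz, appears at 16.6 kHz.
140.8 kHz mod fs = 34.6 kHz.
34.6 kHz > fs/2 = 17.7 kHz, folds to fs − 34.6 kHz = 0.8 kHz.
15.2 kHz ≤ fs/2 = 17.7 kHz, passes unchanged.
Distinct values: {0.8 kHz, 9.2 kHz, 15.2 kHz, 16.6 kHz}.

0.8 kHz, 9.2 kHz, 15.2 kHz, 16.6 kHz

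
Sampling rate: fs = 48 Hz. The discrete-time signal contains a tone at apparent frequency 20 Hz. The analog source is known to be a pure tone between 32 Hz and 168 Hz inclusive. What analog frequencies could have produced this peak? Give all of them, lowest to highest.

Frequencies that alias to 20 Hz are k·fs ± 20 Hz for integer k ≥ 0.
k=0: 20 Hz.
k=1: 28 Hz, 68 Hz.
k=2: 76 Hz, 116 Hz.
k=3: 124 Hz, 164 Hz.
k=4: 172 Hz, 212 Hz.
Within [32 Hz, 168 Hz]: 68 Hz, 76 Hz, 116 Hz, 124 Hz, 164 Hz.

68 Hz, 76 Hz, 116 Hz, 124 Hz, 164 Hz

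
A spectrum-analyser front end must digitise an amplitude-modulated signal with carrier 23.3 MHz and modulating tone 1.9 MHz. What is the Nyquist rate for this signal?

50.4 MHz

AM sidebands sit at fc ± fm = 21.4 MHz and 25.2 MHz.
Highest-frequency component: 25.2 MHz.
Nyquist rate = 2 × 25.2 MHz = 50.4 MHz.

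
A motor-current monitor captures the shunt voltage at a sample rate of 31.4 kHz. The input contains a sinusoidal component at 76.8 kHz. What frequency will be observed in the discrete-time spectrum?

76.8 kHz mod fs = 14 kHz.
14 kHz ≤ fs/2 = 15.7 kHz, appears at 14 kHz.

14 kHz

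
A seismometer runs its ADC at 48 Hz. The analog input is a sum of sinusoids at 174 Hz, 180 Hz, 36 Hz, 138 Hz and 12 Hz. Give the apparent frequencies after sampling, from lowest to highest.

fs/2 = 24 Hz.
174 Hz mod fs = 30 Hz.
30 Hz > fs/2 = 24 Hz, folds to fs − 30 Hz = 18 Hz.
180 Hz mod fs = 36 Hz.
36 Hz > fs/2 = 24 Hz, folds to fs − 36 Hz = 12 Hz.
36 Hz > fs/2 = 24 Hz, folds to fs − 36 Hz = 12 Hz.
138 Hz mod fs = 42 Hz.
42 Hz > fs/2 = 24 Hz, folds to fs − 42 Hz = 6 Hz.
12 Hz ≤ fs/2 = 24 Hz, passes unchanged.
Distinct values: {6 Hz, 12 Hz, 18 Hz}.

6 Hz, 12 Hz, 18 Hz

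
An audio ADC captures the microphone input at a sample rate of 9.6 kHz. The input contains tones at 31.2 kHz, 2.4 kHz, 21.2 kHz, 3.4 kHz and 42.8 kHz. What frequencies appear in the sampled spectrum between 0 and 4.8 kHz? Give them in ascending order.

fs/2 = 4.8 kHz.
31.2 kHz mod fs = 2.4 kHz.
2.4 kHz ≤ fs/2 = 4.8 kHz, appears at 2.4 kHz.
2.4 kHz ≤ fs/2 = 4.8 kHz, passes unchanged.
21.2 kHz mod fs = 2 kHz.
2 kHz ≤ fs/2 = 4.8 kHz, appears at 2 kHz.
3.4 kHz ≤ fs/2 = 4.8 kHz, passes unchanged.
42.8 kHz mod fs = 4.4 kHz.
4.4 kHz ≤ fs/2 = 4.8 kHz, appears at 4.4 kHz.
Distinct values: {2 kHz, 2.4 kHz, 3.4 kHz, 4.4 kHz}.

2 kHz, 2.4 kHz, 3.4 kHz, 4.4 kHz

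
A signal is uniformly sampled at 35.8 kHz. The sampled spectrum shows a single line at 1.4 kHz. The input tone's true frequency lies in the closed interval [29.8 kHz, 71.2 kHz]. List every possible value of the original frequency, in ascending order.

34.4 kHz, 37.2 kHz, 70.2 kHz

Frequencies that alias to 1.4 kHz are k·fs ± 1.4 kHz for integer k ≥ 0.
k=0: 1.4 kHz.
k=1: 34.4 kHz, 37.2 kHz.
k=2: 70.2 kHz, 73 kHz.
k=3: 106 kHz, 108.8 kHz.
Within [29.8 kHz, 71.2 kHz]: 34.4 kHz, 37.2 kHz, 70.2 kHz.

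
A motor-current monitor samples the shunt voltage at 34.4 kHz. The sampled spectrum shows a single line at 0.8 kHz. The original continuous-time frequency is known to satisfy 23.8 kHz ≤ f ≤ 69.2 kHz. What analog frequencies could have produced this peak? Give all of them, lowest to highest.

33.6 kHz, 35.2 kHz, 68 kHz

Frequencies that alias to 0.8 kHz are k·fs ± 0.8 kHz for integer k ≥ 0.
k=0: 0.8 kHz.
k=1: 33.6 kHz, 35.2 kHz.
k=2: 68 kHz, 69.6 kHz.
k=3: 102.4 kHz, 104 kHz.
Within [23.8 kHz, 69.2 kHz]: 33.6 kHz, 35.2 kHz, 68 kHz.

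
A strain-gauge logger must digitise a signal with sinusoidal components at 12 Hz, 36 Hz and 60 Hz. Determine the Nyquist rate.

Highest-frequency component: 60 Hz.
Nyquist rate = 2 × 60 Hz = 120 Hz.

120 Hz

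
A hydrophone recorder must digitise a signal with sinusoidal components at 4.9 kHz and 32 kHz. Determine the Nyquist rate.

64 kHz

Highest-frequency component: 32 kHz.
Nyquist rate = 2 × 32 kHz = 64 kHz.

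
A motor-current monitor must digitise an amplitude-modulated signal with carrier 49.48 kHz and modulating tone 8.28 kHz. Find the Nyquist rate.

115.52 kHz

AM sidebands sit at fc ± fm = 41.2 kHz and 57.76 kHz.
Highest-frequency component: 57.76 kHz.
Nyquist rate = 2 × 57.76 kHz = 115.52 kHz.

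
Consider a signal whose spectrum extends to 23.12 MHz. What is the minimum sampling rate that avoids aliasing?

46.24 MHz

Nyquist rate = 2 × 23.12 MHz = 46.24 MHz.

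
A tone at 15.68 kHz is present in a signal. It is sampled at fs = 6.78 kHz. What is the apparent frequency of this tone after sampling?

2.12 kHz

15.68 kHz mod fs = 2.12 kHz.
2.12 kHz ≤ fs/2 = 3.39 kHz, appears at 2.12 kHz.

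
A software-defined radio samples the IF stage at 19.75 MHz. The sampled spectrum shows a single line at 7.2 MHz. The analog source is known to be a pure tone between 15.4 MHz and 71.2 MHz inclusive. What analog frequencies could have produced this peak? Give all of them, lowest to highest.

Frequencies that alias to 7.2 MHz are k·fs ± 7.2 MHz for integer k ≥ 0.
k=0: 7.2 MHz.
k=1: 12.55 MHz, 26.95 MHz.
k=2: 32.3 MHz, 46.7 MHz.
k=3: 52.05 MHz, 66.45 MHz.
k=4: 71.8 MHz, 86.2 MHz.
Within [15.4 MHz, 71.2 MHz]: 26.95 MHz, 32.3 MHz, 46.7 MHz, 52.05 MHz, 66.45 MHz.

26.95 MHz, 32.3 MHz, 46.7 MHz, 52.05 MHz, 66.45 MHz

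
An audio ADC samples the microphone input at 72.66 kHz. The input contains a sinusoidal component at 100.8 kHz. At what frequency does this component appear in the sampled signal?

28.14 kHz

100.8 kHz mod fs = 28.14 kHz.
28.14 kHz ≤ fs/2 = 36.33 kHz, appears at 28.14 kHz.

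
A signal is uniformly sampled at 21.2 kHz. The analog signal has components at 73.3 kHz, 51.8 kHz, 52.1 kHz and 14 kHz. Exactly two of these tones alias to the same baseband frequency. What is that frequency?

9.7 kHz

fs/2 = 10.6 kHz.
73.3 kHz mod fs = 9.7 kHz.
9.7 kHz ≤ fs/2 = 10.6 kHz, appears at 9.7 kHz.
51.8 kHz mod fs = 9.4 kHz.
9.4 kHz ≤ fs/2 = 10.6 kHz, appears at 9.4 kHz.
52.1 kHz mod fs = 9.7 kHz.
9.7 kHz ≤ fs/2 = 10.6 kHz, appears at 9.7 kHz.
14 kHz > fs/2 = 10.6 kHz, folds to fs − 14 kHz = 7.2 kHz.
52.1 kHz and 73.3 kHz both map to 9.7 kHz.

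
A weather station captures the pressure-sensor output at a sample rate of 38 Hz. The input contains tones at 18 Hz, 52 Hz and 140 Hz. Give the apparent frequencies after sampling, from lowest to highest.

fs/2 = 19 Hz.
18 Hz ≤ fs/2 = 19 Hz, passes unchanged.
52 Hz mod fs = 14 Hz.
14 Hz ≤ fs/2 = 19 Hz, appears at 14 Hz.
140 Hz mod fs = 26 Hz.
26 Hz > fs/2 = 19 Hz, folds to fs − 26 Hz = 12 Hz.
Distinct values: {12 Hz, 14 Hz, 18 Hz}.

12 Hz, 14 Hz, 18 Hz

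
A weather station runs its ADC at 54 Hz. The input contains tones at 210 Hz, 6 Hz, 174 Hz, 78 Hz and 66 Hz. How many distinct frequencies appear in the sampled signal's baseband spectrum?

fs/2 = 27 Hz.
210 Hz mod fs = 48 Hz.
48 Hz > fs/2 = 27 Hz, folds to fs − 48 Hz = 6 Hz.
6 Hz ≤ fs/2 = 27 Hz, passes unchanged.
174 Hz mod fs = 12 Hz.
12 Hz ≤ fs/2 = 27 Hz, appears at 12 Hz.
78 Hz mod fs = 24 Hz.
24 Hz ≤ fs/2 = 27 Hz, appears at 24 Hz.
66 Hz mod fs = 12 Hz.
12 Hz ≤ fs/2 = 27 Hz, appears at 12 Hz.
Distinct values: {6 Hz, 12 Hz, 24 Hz} → 3.

3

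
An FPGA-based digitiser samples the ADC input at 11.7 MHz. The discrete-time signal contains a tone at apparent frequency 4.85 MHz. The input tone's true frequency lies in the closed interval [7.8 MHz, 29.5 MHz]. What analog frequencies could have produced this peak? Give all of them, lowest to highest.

Frequencies that alias to 4.85 MHz are k·fs ± 4.85 MHz for integer k ≥ 0.
k=0: 4.85 MHz.
k=1: 6.85 MHz, 16.55 MHz.
k=2: 18.55 MHz, 28.25 MHz.
k=3: 30.25 MHz, 39.95 MHz.
Within [7.8 MHz, 29.5 MHz]: 16.55 MHz, 18.55 MHz, 28.25 MHz.

16.55 MHz, 18.55 MHz, 28.25 MHz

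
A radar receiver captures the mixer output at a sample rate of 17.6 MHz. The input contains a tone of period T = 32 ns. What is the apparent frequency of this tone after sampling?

3.95 MHz

T = 32 ns → f = 1/T = 31.25 MHz.
31.25 MHz mod fs = 13.65 MHz.
13.65 MHz > fs/2 = 8.8 MHz, folds to fs − 13.65 MHz = 3.95 MHz.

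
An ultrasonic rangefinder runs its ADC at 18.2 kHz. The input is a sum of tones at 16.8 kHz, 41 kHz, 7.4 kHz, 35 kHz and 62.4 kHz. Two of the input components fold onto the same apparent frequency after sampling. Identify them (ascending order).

fs/2 = 9.1 kHz.
16.8 kHz > fs/2 = 9.1 kHz, folds to fs − 16.8 kHz = 1.4 kHz.
41 kHz mod fs = 4.6 kHz.
4.6 kHz ≤ fs/2 = 9.1 kHz, appears at 4.6 kHz.
7.4 kHz ≤ fs/2 = 9.1 kHz, passes unchanged.
35 kHz mod fs = 16.8 kHz.
16.8 kHz > fs/2 = 9.1 kHz, folds to fs − 16.8 kHz = 1.4 kHz.
62.4 kHz mod fs = 7.8 kHz.
7.8 kHz ≤ fs/2 = 9.1 kHz, appears at 7.8 kHz.
16.8 kHz and 35 kHz both map to 1.4 kHz.

16.8 kHz, 35 kHz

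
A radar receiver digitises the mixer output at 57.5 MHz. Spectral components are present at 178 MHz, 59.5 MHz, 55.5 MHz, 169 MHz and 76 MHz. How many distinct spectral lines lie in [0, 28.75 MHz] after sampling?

4

fs/2 = 28.75 MHz.
178 MHz mod fs = 5.5 MHz.
5.5 MHz ≤ fs/2 = 28.75 MHz, appears at 5.5 MHz.
59.5 MHz mod fs = 2 MHz.
2 MHz ≤ fs/2 = 28.75 MHz, appears at 2 MHz.
55.5 MHz > fs/2 = 28.75 MHz, folds to fs − 55.5 MHz = 2 MHz.
169 MHz mod fs = 54 MHz.
54 MHz > fs/2 = 28.75 MHz, folds to fs − 54 MHz = 3.5 MHz.
76 MHz mod fs = 18.5 MHz.
18.5 MHz ≤ fs/2 = 28.75 MHz, appears at 18.5 MHz.
Distinct values: {2 MHz, 3.5 MHz, 5.5 MHz, 18.5 MHz} → 4.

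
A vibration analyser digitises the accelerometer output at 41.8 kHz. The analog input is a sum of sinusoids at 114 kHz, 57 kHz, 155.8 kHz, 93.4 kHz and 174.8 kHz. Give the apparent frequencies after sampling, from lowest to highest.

7.6 kHz, 9.8 kHz, 11.4 kHz, 15.2 kHz

fs/2 = 20.9 kHz.
114 kHz mod fs = 30.4 kHz.
30.4 kHz > fs/2 = 20.9 kHz, folds to fs − 30.4 kHz = 11.4 kHz.
57 kHz mod fs = 15.2 kHz.
15.2 kHz ≤ fs/2 = 20.9 kHz, appears at 15.2 kHz.
155.8 kHz mod fs = 30.4 kHz.
30.4 kHz > fs/2 = 20.9 kHz, folds to fs − 30.4 kHz = 11.4 kHz.
93.4 kHz mod fs = 9.8 kHz.
9.8 kHz ≤ fs/2 = 20.9 kHz, appears at 9.8 kHz.
174.8 kHz mod fs = 7.6 kHz.
7.6 kHz ≤ fs/2 = 20.9 kHz, appears at 7.6 kHz.
Distinct values: {7.6 kHz, 9.8 kHz, 11.4 kHz, 15.2 kHz}.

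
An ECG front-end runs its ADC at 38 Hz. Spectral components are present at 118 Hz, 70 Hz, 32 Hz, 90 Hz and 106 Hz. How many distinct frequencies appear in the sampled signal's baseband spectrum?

4

fs/2 = 19 Hz.
118 Hz mod fs = 4 Hz.
4 Hz ≤ fs/2 = 19 Hz, appears at 4 Hz.
70 Hz mod fs = 32 Hz.
32 Hz > fs/2 = 19 Hz, folds to fs − 32 Hz = 6 Hz.
32 Hz > fs/2 = 19 Hz, folds to fs − 32 Hz = 6 Hz.
90 Hz mod fs = 14 Hz.
14 Hz ≤ fs/2 = 19 Hz, appears at 14 Hz.
106 Hz mod fs = 30 Hz.
30 Hz > fs/2 = 19 Hz, folds to fs − 30 Hz = 8 Hz.
Distinct values: {4 Hz, 6 Hz, 8 Hz, 14 Hz} → 4.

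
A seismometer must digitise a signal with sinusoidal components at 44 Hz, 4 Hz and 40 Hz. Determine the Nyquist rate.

88 Hz

Highest-frequency component: 44 Hz.
Nyquist rate = 2 × 44 Hz = 88 Hz.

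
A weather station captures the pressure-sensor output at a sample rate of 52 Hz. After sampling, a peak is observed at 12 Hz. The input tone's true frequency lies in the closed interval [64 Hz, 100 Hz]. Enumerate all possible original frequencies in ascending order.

64 Hz, 92 Hz

Frequencies that alias to 12 Hz are k·fs ± 12 Hz for integer k ≥ 0.
k=0: 12 Hz.
k=1: 40 Hz, 64 Hz.
k=2: 92 Hz, 116 Hz.
k=3: 144 Hz, 168 Hz.
Within [64 Hz, 100 Hz]: 64 Hz, 92 Hz.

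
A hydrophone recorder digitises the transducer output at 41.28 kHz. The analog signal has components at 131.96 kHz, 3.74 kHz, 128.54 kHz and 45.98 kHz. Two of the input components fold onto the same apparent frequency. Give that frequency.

fs/2 = 20.64 kHz.
131.96 kHz mod fs = 8.12 kHz.
8.12 kHz ≤ fs/2 = 20.64 kHz, appears at 8.12 kHz.
3.74 kHz ≤ fs/2 = 20.64 kHz, passes unchanged.
128.54 kHz mod fs = 4.7 kHz.
4.7 kHz ≤ fs/2 = 20.64 kHz, appears at 4.7 kHz.
45.98 kHz mod fs = 4.7 kHz.
4.7 kHz ≤ fs/2 = 20.64 kHz, appears at 4.7 kHz.
45.98 kHz and 128.54 kHz both map to 4.7 kHz.

4.7 kHz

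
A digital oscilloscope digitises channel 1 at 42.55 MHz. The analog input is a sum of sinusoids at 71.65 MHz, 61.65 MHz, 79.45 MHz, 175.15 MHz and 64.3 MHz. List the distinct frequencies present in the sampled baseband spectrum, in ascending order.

fs/2 = 21.275 MHz.
71.65 MHz mod fs = 29.1 MHz.
29.1 MHz > fs/2 = 21.275 MHz, folds to fs − 29.1 MHz = 13.45 MHz.
61.65 MHz mod fs = 19.1 MHz.
19.1 MHz ≤ fs/2 = 21.275 MHz, appears at 19.1 MHz.
79.45 MHz mod fs = 36.9 MHz.
36.9 MHz > fs/2 = 21.275 MHz, folds to fs − 36.9 MHz = 5.65 MHz.
175.15 MHz mod fs = 4.95 MHz.
4.95 MHz ≤ fs/2 = 21.275 MHz, appears at 4.95 MHz.
64.3 MHz mod fs = 21.75 MHz.
21.75 MHz > fs/2 = 21.275 MHz, folds to fs − 21.75 MHz = 20.8 MHz.
Distinct values: {4.95 MHz, 5.65 MHz, 13.45 MHz, 19.1 MHz, 20.8 MHz}.

4.95 MHz, 5.65 MHz, 13.45 MHz, 19.1 MHz, 20.8 MHz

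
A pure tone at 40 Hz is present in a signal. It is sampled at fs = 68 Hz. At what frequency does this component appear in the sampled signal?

40 Hz > fs/2 = 34 Hz, folds to fs − 40 Hz = 28 Hz.

28 Hz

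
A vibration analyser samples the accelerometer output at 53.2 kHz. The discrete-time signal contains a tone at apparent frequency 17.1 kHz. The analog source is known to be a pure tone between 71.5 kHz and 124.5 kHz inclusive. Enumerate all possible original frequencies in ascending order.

Frequencies that alias to 17.1 kHz are k·fs ± 17.1 kHz for integer k ≥ 0.
k=0: 17.1 kHz.
k=1: 36.1 kHz, 70.3 kHz.
k=2: 89.3 kHz, 123.5 kHz.
k=3: 142.5 kHz, 176.7 kHz.
Within [71.5 kHz, 124.5 kHz]: 89.3 kHz, 123.5 kHz.

89.3 kHz, 123.5 kHz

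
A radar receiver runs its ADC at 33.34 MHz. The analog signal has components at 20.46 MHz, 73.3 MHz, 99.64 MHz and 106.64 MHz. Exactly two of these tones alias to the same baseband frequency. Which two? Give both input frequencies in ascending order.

fs/2 = 16.67 MHz.
20.46 MHz > fs/2 = 16.67 MHz, folds to fs − 20.46 MHz = 12.88 MHz.
73.3 MHz mod fs = 6.62 MHz.
6.62 MHz ≤ fs/2 = 16.67 MHz, appears at 6.62 MHz.
99.64 MHz mod fs = 32.96 MHz.
32.96 MHz > fs/2 = 16.67 MHz, folds to fs − 32.96 MHz = 0.38 MHz.
106.64 MHz mod fs = 6.62 MHz.
6.62 MHz ≤ fs/2 = 16.67 MHz, appears at 6.62 MHz.
73.3 MHz and 106.64 MHz both map to 6.62 MHz.

73.3 MHz, 106.64 MHz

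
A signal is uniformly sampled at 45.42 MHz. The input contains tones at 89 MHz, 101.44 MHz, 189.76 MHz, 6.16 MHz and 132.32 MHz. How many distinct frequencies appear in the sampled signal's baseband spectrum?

fs/2 = 22.71 MHz.
89 MHz mod fs = 43.58 MHz.
43.58 MHz > fs/2 = 22.71 MHz, folds to fs − 43.58 MHz = 1.84 MHz.
101.44 MHz mod fs = 10.6 MHz.
10.6 MHz ≤ fs/2 = 22.71 MHz, appears at 10.6 MHz.
189.76 MHz mod fs = 8.08 MHz.
8.08 MHz ≤ fs/2 = 22.71 MHz, appears at 8.08 MHz.
6.16 MHz ≤ fs/2 = 22.71 MHz, passes unchanged.
132.32 MHz mod fs = 41.48 MHz.
41.48 MHz > fs/2 = 22.71 MHz, folds to fs − 41.48 MHz = 3.94 MHz.
Distinct values: {1.84 MHz, 3.94 MHz, 6.16 MHz, 8.08 MHz, 10.6 MHz} → 5.

5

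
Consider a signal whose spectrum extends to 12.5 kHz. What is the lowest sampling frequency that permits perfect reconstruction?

Nyquist rate = 2 × 12.5 kHz = 25 kHz.

25 kHz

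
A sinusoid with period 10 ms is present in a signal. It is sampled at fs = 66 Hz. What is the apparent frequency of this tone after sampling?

32 Hz

T = 10 ms → f = 1/T = 100 Hz.
100 Hz mod fs = 34 Hz.
34 Hz > fs/2 = 33 Hz, folds to fs − 34 Hz = 32 Hz.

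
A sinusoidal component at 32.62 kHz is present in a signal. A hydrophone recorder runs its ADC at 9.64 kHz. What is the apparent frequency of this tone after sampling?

3.7 kHz

32.62 kHz mod fs = 3.7 kHz.
3.7 kHz ≤ fs/2 = 4.82 kHz, appears at 3.7 kHz.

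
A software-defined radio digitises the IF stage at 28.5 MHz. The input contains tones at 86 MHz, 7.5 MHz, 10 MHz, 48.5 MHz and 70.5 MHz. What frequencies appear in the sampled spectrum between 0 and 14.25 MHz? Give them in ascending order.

0.5 MHz, 7.5 MHz, 8.5 MHz, 10 MHz, 13.5 MHz

fs/2 = 14.25 MHz.
86 MHz mod fs = 0.5 MHz.
0.5 MHz ≤ fs/2 = 14.25 MHz, appears at 0.5 MHz.
7.5 MHz ≤ fs/2 = 14.25 MHz, passes unchanged.
10 MHz ≤ fs/2 = 14.25 MHz, passes unchanged.
48.5 MHz mod fs = 20 MHz.
20 MHz > fs/2 = 14.25 MHz, folds to fs − 20 MHz = 8.5 MHz.
70.5 MHz mod fs = 13.5 MHz.
13.5 MHz ≤ fs/2 = 14.25 MHz, appears at 13.5 MHz.
Distinct values: {0.5 MHz, 7.5 MHz, 8.5 MHz, 10 MHz, 13.5 MHz}.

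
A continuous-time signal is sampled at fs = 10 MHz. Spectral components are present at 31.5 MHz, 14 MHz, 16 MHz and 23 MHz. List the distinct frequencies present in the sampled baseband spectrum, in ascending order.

1.5 MHz, 3 MHz, 4 MHz

fs/2 = 5 MHz.
31.5 MHz mod fs = 1.5 MHz.
1.5 MHz ≤ fs/2 = 5 MHz, appears at 1.5 MHz.
14 MHz mod fs = 4 MHz.
4 MHz ≤ fs/2 = 5 MHz, appears at 4 MHz.
16 MHz mod fs = 6 MHz.
6 MHz > fs/2 = 5 MHz, folds to fs − 6 MHz = 4 MHz.
23 MHz mod fs = 3 MHz.
3 MHz ≤ fs/2 = 5 MHz, appears at 3 MHz.
Distinct values: {1.5 MHz, 3 MHz, 4 MHz}.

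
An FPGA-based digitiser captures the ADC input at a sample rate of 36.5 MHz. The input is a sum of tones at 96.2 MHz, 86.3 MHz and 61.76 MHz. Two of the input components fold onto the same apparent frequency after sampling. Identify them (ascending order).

86.3 MHz, 96.2 MHz

fs/2 = 18.25 MHz.
96.2 MHz mod fs = 23.2 MHz.
23.2 MHz > fs/2 = 18.25 MHz, folds to fs − 23.2 MHz = 13.3 MHz.
86.3 MHz mod fs = 13.3 MHz.
13.3 MHz ≤ fs/2 = 18.25 MHz, appears at 13.3 MHz.
61.76 MHz mod fs = 25.26 MHz.
25.26 MHz > fs/2 = 18.25 MHz, folds to fs − 25.26 MHz = 11.24 MHz.
86.3 MHz and 96.2 MHz both map to 13.3 MHz.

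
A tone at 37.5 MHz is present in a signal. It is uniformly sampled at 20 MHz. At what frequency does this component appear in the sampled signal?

37.5 MHz mod fs = 17.5 MHz.
17.5 MHz > fs/2 = 10 MHz, folds to fs − 17.5 MHz = 2.5 MHz.

2.5 MHz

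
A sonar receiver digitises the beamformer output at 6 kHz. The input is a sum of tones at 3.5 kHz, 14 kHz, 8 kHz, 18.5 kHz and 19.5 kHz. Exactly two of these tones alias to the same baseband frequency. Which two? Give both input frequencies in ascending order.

8 kHz, 14 kHz

fs/2 = 3 kHz.
3.5 kHz > fs/2 = 3 kHz, folds to fs − 3.5 kHz = 2.5 kHz.
14 kHz mod fs = 2 kHz.
2 kHz ≤ fs/2 = 3 kHz, appears at 2 kHz.
8 kHz mod fs = 2 kHz.
2 kHz ≤ fs/2 = 3 kHz, appears at 2 kHz.
18.5 kHz mod fs = 0.5 kHz.
0.5 kHz ≤ fs/2 = 3 kHz, appears at 0.5 kHz.
19.5 kHz mod fs = 1.5 kHz.
1.5 kHz ≤ fs/2 = 3 kHz, appears at 1.5 kHz.
8 kHz and 14 kHz both map to 2 kHz.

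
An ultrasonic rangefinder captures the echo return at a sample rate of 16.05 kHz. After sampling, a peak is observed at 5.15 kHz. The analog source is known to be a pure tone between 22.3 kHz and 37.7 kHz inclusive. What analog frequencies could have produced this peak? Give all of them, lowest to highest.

Frequencies that alias to 5.15 kHz are k·fs ± 5.15 kHz for integer k ≥ 0.
k=0: 5.15 kHz.
k=1: 10.9 kHz, 21.2 kHz.
k=2: 26.95 kHz, 37.25 kHz.
k=3: 43 kHz, 53.3 kHz.
Within [22.3 kHz, 37.7 kHz]: 26.95 kHz, 37.25 kHz.

26.95 kHz, 37.25 kHz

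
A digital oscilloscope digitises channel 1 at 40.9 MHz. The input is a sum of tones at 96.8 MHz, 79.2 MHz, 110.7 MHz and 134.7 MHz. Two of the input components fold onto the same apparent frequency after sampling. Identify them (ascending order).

110.7 MHz, 134.7 MHz

fs/2 = 20.45 MHz.
96.8 MHz mod fs = 15 MHz.
15 MHz ≤ fs/2 = 20.45 MHz, appears at 15 MHz.
79.2 MHz mod fs = 38.3 MHz.
38.3 MHz > fs/2 = 20.45 MHz, folds to fs − 38.3 MHz = 2.6 MHz.
110.7 MHz mod fs = 28.9 MHz.
28.9 MHz > fs/2 = 20.45 MHz, folds to fs − 28.9 MHz = 12 MHz.
134.7 MHz mod fs = 12 MHz.
12 MHz ≤ fs/2 = 20.45 MHz, appears at 12 MHz.
110.7 MHz and 134.7 MHz both map to 12 MHz.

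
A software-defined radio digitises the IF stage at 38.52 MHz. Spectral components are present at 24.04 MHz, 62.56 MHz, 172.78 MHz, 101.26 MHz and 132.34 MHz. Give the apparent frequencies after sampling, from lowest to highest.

14.3 MHz, 14.48 MHz, 16.78 MHz, 18.7 MHz

fs/2 = 19.26 MHz.
24.04 MHz > fs/2 = 19.26 MHz, folds to fs − 24.04 MHz = 14.48 MHz.
62.56 MHz mod fs = 24.04 MHz.
24.04 MHz > fs/2 = 19.26 MHz, folds to fs − 24.04 MHz = 14.48 MHz.
172.78 MHz mod fs = 18.7 MHz.
18.7 MHz ≤ fs/2 = 19.26 MHz, appears at 18.7 MHz.
101.26 MHz mod fs = 24.22 MHz.
24.22 MHz > fs/2 = 19.26 MHz, folds to fs − 24.22 MHz = 14.3 MHz.
132.34 MHz mod fs = 16.78 MHz.
16.78 MHz ≤ fs/2 = 19.26 MHz, appears at 16.78 MHz.
Distinct values: {14.3 MHz, 14.48 MHz, 16.78 MHz, 18.7 MHz}.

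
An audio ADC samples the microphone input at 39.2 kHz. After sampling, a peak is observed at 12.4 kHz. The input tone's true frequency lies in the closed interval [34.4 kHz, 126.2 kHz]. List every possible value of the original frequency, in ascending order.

Frequencies that alias to 12.4 kHz are k·fs ± 12.4 kHz for integer k ≥ 0.
k=0: 12.4 kHz.
k=1: 26.8 kHz, 51.6 kHz.
k=2: 66 kHz, 90.8 kHz.
k=3: 105.2 kHz, 130 kHz.
k=4: 144.4 kHz, 169.2 kHz.
Within [34.4 kHz, 126.2 kHz]: 51.6 kHz, 66 kHz, 90.8 kHz, 105.2 kHz.

51.6 kHz, 66 kHz, 90.8 kHz, 105.2 kHz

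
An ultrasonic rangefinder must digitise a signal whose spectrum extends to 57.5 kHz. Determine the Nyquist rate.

Nyquist rate = 2 × 57.5 kHz = 115 kHz.

115 kHz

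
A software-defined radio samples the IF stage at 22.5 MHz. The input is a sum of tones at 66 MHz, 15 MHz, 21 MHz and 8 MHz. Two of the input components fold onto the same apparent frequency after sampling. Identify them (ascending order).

21 MHz, 66 MHz

fs/2 = 11.25 MHz.
66 MHz mod fs = 21 MHz.
21 MHz > fs/2 = 11.25 MHz, folds to fs − 21 MHz = 1.5 MHz.
15 MHz > fs/2 = 11.25 MHz, folds to fs − 15 MHz = 7.5 MHz.
21 MHz > fs/2 = 11.25 MHz, folds to fs − 21 MHz = 1.5 MHz.
8 MHz ≤ fs/2 = 11.25 MHz, passes unchanged.
21 MHz and 66 MHz both map to 1.5 MHz.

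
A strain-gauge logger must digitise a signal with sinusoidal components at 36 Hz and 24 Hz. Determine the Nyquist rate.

72 Hz

Highest-frequency component: 36 Hz.
Nyquist rate = 2 × 36 Hz = 72 Hz.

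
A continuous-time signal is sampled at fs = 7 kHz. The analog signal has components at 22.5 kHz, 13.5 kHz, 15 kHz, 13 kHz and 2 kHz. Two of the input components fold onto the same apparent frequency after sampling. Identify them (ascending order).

13 kHz, 15 kHz

fs/2 = 3.5 kHz.
22.5 kHz mod fs = 1.5 kHz.
1.5 kHz ≤ fs/2 = 3.5 kHz, appears at 1.5 kHz.
13.5 kHz mod fs = 6.5 kHz.
6.5 kHz > fs/2 = 3.5 kHz, folds to fs − 6.5 kHz = 0.5 kHz.
15 kHz mod fs = 1 kHz.
1 kHz ≤ fs/2 = 3.5 kHz, appears at 1 kHz.
13 kHz mod fs = 6 kHz.
6 kHz > fs/2 = 3.5 kHz, folds to fs − 6 kHz = 1 kHz.
2 kHz ≤ fs/2 = 3.5 kHz, passes unchanged.
13 kHz and 15 kHz both map to 1 kHz.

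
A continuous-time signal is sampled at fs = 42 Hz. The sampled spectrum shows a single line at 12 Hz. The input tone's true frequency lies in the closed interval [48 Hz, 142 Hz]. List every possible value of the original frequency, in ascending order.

Frequencies that alias to 12 Hz are k·fs ± 12 Hz for integer k ≥ 0.
k=0: 12 Hz.
k=1: 30 Hz, 54 Hz.
k=2: 72 Hz, 96 Hz.
k=3: 114 Hz, 138 Hz.
k=4: 156 Hz, 180 Hz.
Within [48 Hz, 142 Hz]: 54 Hz, 72 Hz, 96 Hz, 114 Hz, 138 Hz.

54 Hz, 72 Hz, 96 Hz, 114 Hz, 138 Hz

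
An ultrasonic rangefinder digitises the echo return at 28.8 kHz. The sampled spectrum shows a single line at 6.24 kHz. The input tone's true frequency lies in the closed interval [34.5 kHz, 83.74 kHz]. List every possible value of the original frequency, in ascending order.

Frequencies that alias to 6.24 kHz are k·fs ± 6.24 kHz for integer k ≥ 0.
k=0: 6.24 kHz.
k=1: 22.56 kHz, 35.04 kHz.
k=2: 51.36 kHz, 63.84 kHz.
k=3: 80.16 kHz, 92.64 kHz.
k=4: 108.96 kHz, 121.44 kHz.
Within [34.5 kHz, 83.74 kHz]: 35.04 kHz, 51.36 kHz, 63.84 kHz, 80.16 kHz.

35.04 kHz, 51.36 kHz, 63.84 kHz, 80.16 kHz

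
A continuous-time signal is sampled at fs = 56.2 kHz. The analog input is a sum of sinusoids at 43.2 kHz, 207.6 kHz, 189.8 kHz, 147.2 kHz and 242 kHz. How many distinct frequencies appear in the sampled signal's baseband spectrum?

fs/2 = 28.1 kHz.
43.2 kHz > fs/2 = 28.1 kHz, folds to fs − 43.2 kHz = 13 kHz.
207.6 kHz mod fs = 39 kHz.
39 kHz > fs/2 = 28.1 kHz, folds to fs − 39 kHz = 17.2 kHz.
189.8 kHz mod fs = 21.2 kHz.
21.2 kHz ≤ fs/2 = 28.1 kHz, appears at 21.2 kHz.
147.2 kHz mod fs = 34.8 kHz.
34.8 kHz > fs/2 = 28.1 kHz, folds to fs − 34.8 kHz = 21.4 kHz.
242 kHz mod fs = 17.2 kHz.
17.2 kHz ≤ fs/2 = 28.1 kHz, appears at 17.2 kHz.
Distinct values: {13 kHz, 17.2 kHz, 21.2 kHz, 21.4 kHz} → 4.

4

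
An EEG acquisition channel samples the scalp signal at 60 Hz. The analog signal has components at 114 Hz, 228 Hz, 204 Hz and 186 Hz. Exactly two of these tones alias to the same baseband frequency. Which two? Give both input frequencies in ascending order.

114 Hz, 186 Hz

fs/2 = 30 Hz.
114 Hz mod fs = 54 Hz.
54 Hz > fs/2 = 30 Hz, folds to fs − 54 Hz = 6 Hz.
228 Hz mod fs = 48 Hz.
48 Hz > fs/2 = 30 Hz, folds to fs − 48 Hz = 12 Hz.
204 Hz mod fs = 24 Hz.
24 Hz ≤ fs/2 = 30 Hz, appears at 24 Hz.
186 Hz mod fs = 6 Hz.
6 Hz ≤ fs/2 = 30 Hz, appears at 6 Hz.
114 Hz and 186 Hz both map to 6 Hz.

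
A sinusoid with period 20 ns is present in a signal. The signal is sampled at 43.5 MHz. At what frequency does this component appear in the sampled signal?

T = 20 ns → f = 1/T = 50 MHz.
50 MHz mod fs = 6.5 MHz.
6.5 MHz ≤ fs/2 = 21.75 MHz, appears at 6.5 MHz.

6.5 MHz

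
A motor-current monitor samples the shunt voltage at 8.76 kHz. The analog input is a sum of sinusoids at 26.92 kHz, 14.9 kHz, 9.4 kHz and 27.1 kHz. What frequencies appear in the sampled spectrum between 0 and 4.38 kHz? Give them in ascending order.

0.64 kHz, 0.82 kHz, 2.62 kHz

fs/2 = 4.38 kHz.
26.92 kHz mod fs = 0.64 kHz.
0.64 kHz ≤ fs/2 = 4.38 kHz, appears at 0.64 kHz.
14.9 kHz mod fs = 6.14 kHz.
6.14 kHz > fs/2 = 4.38 kHz, folds to fs − 6.14 kHz = 2.62 kHz.
9.4 kHz mod fs = 0.64 kHz.
0.64 kHz ≤ fs/2 = 4.38 kHz, appears at 0.64 kHz.
27.1 kHz mod fs = 0.82 kHz.
0.82 kHz ≤ fs/2 = 4.38 kHz, appears at 0.82 kHz.
Distinct values: {0.64 kHz, 0.82 kHz, 2.62 kHz}.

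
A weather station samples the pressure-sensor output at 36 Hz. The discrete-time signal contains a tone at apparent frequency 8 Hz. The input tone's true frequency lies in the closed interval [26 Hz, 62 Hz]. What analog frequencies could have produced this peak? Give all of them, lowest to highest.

28 Hz, 44 Hz

Frequencies that alias to 8 Hz are k·fs ± 8 Hz for integer k ≥ 0.
k=0: 8 Hz.
k=1: 28 Hz, 44 Hz.
k=2: 64 Hz, 80 Hz.
Within [26 Hz, 62 Hz]: 28 Hz, 44 Hz.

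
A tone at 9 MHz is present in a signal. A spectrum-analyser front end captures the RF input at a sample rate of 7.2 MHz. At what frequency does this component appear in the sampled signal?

1.8 MHz

9 MHz mod fs = 1.8 MHz.
1.8 MHz ≤ fs/2 = 3.6 MHz, appears at 1.8 MHz.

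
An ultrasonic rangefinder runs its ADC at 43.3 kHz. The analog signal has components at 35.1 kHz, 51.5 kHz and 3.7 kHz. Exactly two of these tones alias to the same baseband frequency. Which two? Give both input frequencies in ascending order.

35.1 kHz, 51.5 kHz

fs/2 = 21.65 kHz.
35.1 kHz > fs/2 = 21.65 kHz, folds to fs − 35.1 kHz = 8.2 kHz.
51.5 kHz mod fs = 8.2 kHz.
8.2 kHz ≤ fs/2 = 21.65 kHz, appears at 8.2 kHz.
3.7 kHz ≤ fs/2 = 21.65 kHz, passes unchanged.
35.1 kHz and 51.5 kHz both map to 8.2 kHz.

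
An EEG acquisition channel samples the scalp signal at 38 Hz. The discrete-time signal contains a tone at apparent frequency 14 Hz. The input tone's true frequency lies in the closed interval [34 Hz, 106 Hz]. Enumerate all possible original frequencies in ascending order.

52 Hz, 62 Hz, 90 Hz, 100 Hz

Frequencies that alias to 14 Hz are k·fs ± 14 Hz for integer k ≥ 0.
k=0: 14 Hz.
k=1: 24 Hz, 52 Hz.
k=2: 62 Hz, 90 Hz.
k=3: 100 Hz, 128 Hz.
k=4: 138 Hz, 166 Hz.
Within [34 Hz, 106 Hz]: 52 Hz, 62 Hz, 90 Hz, 100 Hz.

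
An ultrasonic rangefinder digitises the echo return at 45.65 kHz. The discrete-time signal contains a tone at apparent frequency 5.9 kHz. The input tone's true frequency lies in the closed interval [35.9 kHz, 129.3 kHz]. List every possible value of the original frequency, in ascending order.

39.75 kHz, 51.55 kHz, 85.4 kHz, 97.2 kHz

Frequencies that alias to 5.9 kHz are k·fs ± 5.9 kHz for integer k ≥ 0.
k=0: 5.9 kHz.
k=1: 39.75 kHz, 51.55 kHz.
k=2: 85.4 kHz, 97.2 kHz.
k=3: 131.05 kHz, 142.85 kHz.
Within [35.9 kHz, 129.3 kHz]: 39.75 kHz, 51.55 kHz, 85.4 kHz, 97.2 kHz.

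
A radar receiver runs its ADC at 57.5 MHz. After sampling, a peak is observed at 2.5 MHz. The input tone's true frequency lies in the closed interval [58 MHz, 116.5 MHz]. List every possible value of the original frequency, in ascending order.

60 MHz, 112.5 MHz

Frequencies that alias to 2.5 MHz are k·fs ± 2.5 MHz for integer k ≥ 0.
k=0: 2.5 MHz.
k=1: 55 MHz, 60 MHz.
k=2: 112.5 MHz, 117.5 MHz.
k=3: 170 MHz, 175 MHz.
Within [58 MHz, 116.5 MHz]: 60 MHz, 112.5 MHz.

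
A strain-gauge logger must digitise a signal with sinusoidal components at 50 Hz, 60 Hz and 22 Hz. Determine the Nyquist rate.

Highest-frequency component: 60 Hz.
Nyquist rate = 2 × 60 Hz = 120 Hz.

120 Hz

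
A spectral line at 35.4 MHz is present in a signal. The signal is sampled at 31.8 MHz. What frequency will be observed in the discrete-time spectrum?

35.4 MHz mod fs = 3.6 MHz.
3.6 MHz ≤ fs/2 = 15.9 MHz, appears at 3.6 MHz.

3.6 MHz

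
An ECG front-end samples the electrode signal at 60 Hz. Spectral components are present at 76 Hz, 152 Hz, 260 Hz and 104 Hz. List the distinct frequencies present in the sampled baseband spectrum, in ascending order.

fs/2 = 30 Hz.
76 Hz mod fs = 16 Hz.
16 Hz ≤ fs/2 = 30 Hz, appears at 16 Hz.
152 Hz mod fs = 32 Hz.
32 Hz > fs/2 = 30 Hz, folds to fs − 32 Hz = 28 Hz.
260 Hz mod fs = 20 Hz.
20 Hz ≤ fs/2 = 30 Hz, appears at 20 Hz.
104 Hz mod fs = 44 Hz.
44 Hz > fs/2 = 30 Hz, folds to fs − 44 Hz = 16 Hz.
Distinct values: {16 Hz, 20 Hz, 28 Hz}.

16 Hz, 20 Hz, 28 Hz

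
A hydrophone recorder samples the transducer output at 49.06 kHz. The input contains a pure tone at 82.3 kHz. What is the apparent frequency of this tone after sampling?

15.82 kHz

82.3 kHz mod fs = 33.24 kHz.
33.24 kHz > fs/2 = 24.53 kHz, folds to fs − 33.24 kHz = 15.82 kHz.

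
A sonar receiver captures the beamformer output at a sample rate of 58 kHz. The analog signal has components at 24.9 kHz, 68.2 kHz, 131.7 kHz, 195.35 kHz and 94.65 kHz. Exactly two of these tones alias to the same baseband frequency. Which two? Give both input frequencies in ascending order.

fs/2 = 29 kHz.
24.9 kHz ≤ fs/2 = 29 kHz, passes unchanged.
68.2 kHz mod fs = 10.2 kHz.
10.2 kHz ≤ fs/2 = 29 kHz, appears at 10.2 kHz.
131.7 kHz mod fs = 15.7 kHz.
15.7 kHz ≤ fs/2 = 29 kHz, appears at 15.7 kHz.
195.35 kHz mod fs = 21.35 kHz.
21.35 kHz ≤ fs/2 = 29 kHz, appears at 21.35 kHz.
94.65 kHz mod fs = 36.65 kHz.
36.65 kHz > fs/2 = 29 kHz, folds to fs − 36.65 kHz = 21.35 kHz.
94.65 kHz and 195.35 kHz both map to 21.35 kHz.

94.65 kHz, 195.35 kHz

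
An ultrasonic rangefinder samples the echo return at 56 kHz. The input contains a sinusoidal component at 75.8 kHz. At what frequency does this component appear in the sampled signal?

75.8 kHz mod fs = 19.8 kHz.
19.8 kHz ≤ fs/2 = 28 kHz, appears at 19.8 kHz.

19.8 kHz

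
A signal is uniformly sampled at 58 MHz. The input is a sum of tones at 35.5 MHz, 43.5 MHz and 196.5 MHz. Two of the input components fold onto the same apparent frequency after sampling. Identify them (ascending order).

fs/2 = 29 MHz.
35.5 MHz > fs/2 = 29 MHz, folds to fs − 35.5 MHz = 22.5 MHz.
43.5 MHz > fs/2 = 29 MHz, folds to fs − 43.5 MHz = 14.5 MHz.
196.5 MHz mod fs = 22.5 MHz.
22.5 MHz ≤ fs/2 = 29 MHz, appears at 22.5 MHz.
35.5 MHz and 196.5 MHz both map to 22.5 MHz.

35.5 MHz, 196.5 MHz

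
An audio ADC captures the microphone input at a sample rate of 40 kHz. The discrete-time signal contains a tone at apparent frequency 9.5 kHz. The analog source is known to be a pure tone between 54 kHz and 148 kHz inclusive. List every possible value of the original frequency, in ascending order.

Frequencies that alias to 9.5 kHz are k·fs ± 9.5 kHz for integer k ≥ 0.
k=0: 9.5 kHz.
k=1: 30.5 kHz, 49.5 kHz.
k=2: 70.5 kHz, 89.5 kHz.
k=3: 110.5 kHz, 129.5 kHz.
k=4: 150.5 kHz, 169.5 kHz.
Within [54 kHz, 148 kHz]: 70.5 kHz, 89.5 kHz, 110.5 kHz, 129.5 kHz.

70.5 kHz, 89.5 kHz, 110.5 kHz, 129.5 kHz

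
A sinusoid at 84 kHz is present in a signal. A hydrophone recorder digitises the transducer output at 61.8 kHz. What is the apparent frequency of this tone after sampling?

22.2 kHz

84 kHz mod fs = 22.2 kHz.
22.2 kHz ≤ fs/2 = 30.9 kHz, appears at 22.2 kHz.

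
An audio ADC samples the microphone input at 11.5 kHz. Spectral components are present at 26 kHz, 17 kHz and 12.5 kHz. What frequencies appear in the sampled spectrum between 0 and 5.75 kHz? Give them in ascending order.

1 kHz, 3 kHz, 5.5 kHz

fs/2 = 5.75 kHz.
26 kHz mod fs = 3 kHz.
3 kHz ≤ fs/2 = 5.75 kHz, appears at 3 kHz.
17 kHz mod fs = 5.5 kHz.
5.5 kHz ≤ fs/2 = 5.75 kHz, appears at 5.5 kHz.
12.5 kHz mod fs = 1 kHz.
1 kHz ≤ fs/2 = 5.75 kHz, appears at 1 kHz.
Distinct values: {1 kHz, 3 kHz, 5.5 kHz}.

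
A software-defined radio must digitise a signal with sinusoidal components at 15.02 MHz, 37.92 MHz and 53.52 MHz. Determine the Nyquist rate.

Highest-frequency component: 53.52 MHz.
Nyquist rate = 2 × 53.52 MHz = 107.04 MHz.

107.04 MHz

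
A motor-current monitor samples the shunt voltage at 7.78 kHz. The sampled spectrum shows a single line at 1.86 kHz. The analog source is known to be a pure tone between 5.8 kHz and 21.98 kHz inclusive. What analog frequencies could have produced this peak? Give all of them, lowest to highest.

5.92 kHz, 9.64 kHz, 13.7 kHz, 17.42 kHz, 21.48 kHz

Frequencies that alias to 1.86 kHz are k·fs ± 1.86 kHz for integer k ≥ 0.
k=0: 1.86 kHz.
k=1: 5.92 kHz, 9.64 kHz.
k=2: 13.7 kHz, 17.42 kHz.
k=3: 21.48 kHz, 25.2 kHz.
k=4: 29.26 kHz, 32.98 kHz.
Within [5.8 kHz, 21.98 kHz]: 5.92 kHz, 9.64 kHz, 13.7 kHz, 17.42 kHz, 21.48 kHz.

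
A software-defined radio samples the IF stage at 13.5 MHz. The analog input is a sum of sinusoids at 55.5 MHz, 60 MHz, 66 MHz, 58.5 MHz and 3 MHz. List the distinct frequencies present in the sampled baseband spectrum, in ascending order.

1.5 MHz, 3 MHz, 4.5 MHz, 6 MHz

fs/2 = 6.75 MHz.
55.5 MHz mod fs = 1.5 MHz.
1.5 MHz ≤ fs/2 = 6.75 MHz, appears at 1.5 MHz.
60 MHz mod fs = 6 MHz.
6 MHz ≤ fs/2 = 6.75 MHz, appears at 6 MHz.
66 MHz mod fs = 12 MHz.
12 MHz > fs/2 = 6.75 MHz, folds to fs − 12 MHz = 1.5 MHz.
58.5 MHz mod fs = 4.5 MHz.
4.5 MHz ≤ fs/2 = 6.75 MHz, appears at 4.5 MHz.
3 MHz ≤ fs/2 = 6.75 MHz, passes unchanged.
Distinct values: {1.5 MHz, 3 MHz, 4.5 MHz, 6 MHz}.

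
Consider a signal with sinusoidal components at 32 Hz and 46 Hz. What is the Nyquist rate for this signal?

92 Hz

Highest-frequency component: 46 Hz.
Nyquist rate = 2 × 46 Hz = 92 Hz.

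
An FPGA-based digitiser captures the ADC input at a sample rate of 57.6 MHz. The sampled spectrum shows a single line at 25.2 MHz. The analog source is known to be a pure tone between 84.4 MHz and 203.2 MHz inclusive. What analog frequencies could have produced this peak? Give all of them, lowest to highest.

90 MHz, 140.4 MHz, 147.6 MHz, 198 MHz

Frequencies that alias to 25.2 MHz are k·fs ± 25.2 MHz for integer k ≥ 0.
k=0: 25.2 MHz.
k=1: 32.4 MHz, 82.8 MHz.
k=2: 90 MHz, 140.4 MHz.
k=3: 147.6 MHz, 198 MHz.
k=4: 205.2 MHz, 255.6 MHz.
Within [84.4 MHz, 203.2 MHz]: 90 MHz, 140.4 MHz, 147.6 MHz, 198 MHz.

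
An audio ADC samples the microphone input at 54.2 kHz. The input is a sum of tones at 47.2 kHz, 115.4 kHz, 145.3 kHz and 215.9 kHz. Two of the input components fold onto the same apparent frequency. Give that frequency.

7 kHz

fs/2 = 27.1 kHz.
47.2 kHz > fs/2 = 27.1 kHz, folds to fs − 47.2 kHz = 7 kHz.
115.4 kHz mod fs = 7 kHz.
7 kHz ≤ fs/2 = 27.1 kHz, appears at 7 kHz.
145.3 kHz mod fs = 36.9 kHz.
36.9 kHz > fs/2 = 27.1 kHz, folds to fs − 36.9 kHz = 17.3 kHz.
215.9 kHz mod fs = 53.3 kHz.
53.3 kHz > fs/2 = 27.1 kHz, folds to fs − 53.3 kHz = 0.9 kHz.
47.2 kHz and 115.4 kHz both map to 7 kHz.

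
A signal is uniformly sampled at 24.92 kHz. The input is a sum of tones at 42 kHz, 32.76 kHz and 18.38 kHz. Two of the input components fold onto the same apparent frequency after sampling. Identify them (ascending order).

32.76 kHz, 42 kHz

fs/2 = 12.46 kHz.
42 kHz mod fs = 17.08 kHz.
17.08 kHz > fs/2 = 12.46 kHz, folds to fs − 17.08 kHz = 7.84 kHz.
32.76 kHz mod fs = 7.84 kHz.
7.84 kHz ≤ fs/2 = 12.46 kHz, appears at 7.84 kHz.
18.38 kHz > fs/2 = 12.46 kHz, folds to fs − 18.38 kHz = 6.54 kHz.
32.76 kHz and 42 kHz both map to 7.84 kHz.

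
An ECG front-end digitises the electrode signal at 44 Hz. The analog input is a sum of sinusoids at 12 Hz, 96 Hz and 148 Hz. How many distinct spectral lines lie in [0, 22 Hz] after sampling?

3

fs/2 = 22 Hz.
12 Hz ≤ fs/2 = 22 Hz, passes unchanged.
96 Hz mod fs = 8 Hz.
8 Hz ≤ fs/2 = 22 Hz, appears at 8 Hz.
148 Hz mod fs = 16 Hz.
16 Hz ≤ fs/2 = 22 Hz, appears at 16 Hz.
Distinct values: {8 Hz, 12 Hz, 16 Hz} → 3.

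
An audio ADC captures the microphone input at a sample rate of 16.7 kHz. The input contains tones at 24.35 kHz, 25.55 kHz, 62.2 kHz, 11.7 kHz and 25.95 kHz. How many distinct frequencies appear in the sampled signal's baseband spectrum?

fs/2 = 8.35 kHz.
24.35 kHz mod fs = 7.65 kHz.
7.65 kHz ≤ fs/2 = 8.35 kHz, appears at 7.65 kHz.
25.55 kHz mod fs = 8.85 kHz.
8.85 kHz > fs/2 = 8.35 kHz, folds to fs − 8.85 kHz = 7.85 kHz.
62.2 kHz mod fs = 12.1 kHz.
12.1 kHz > fs/2 = 8.35 kHz, folds to fs − 12.1 kHz = 4.6 kHz.
11.7 kHz > fs/2 = 8.35 kHz, folds to fs − 11.7 kHz = 5 kHz.
25.95 kHz mod fs = 9.25 kHz.
9.25 kHz > fs/2 = 8.35 kHz, folds to fs − 9.25 kHz = 7.45 kHz.
Distinct values: {4.6 kHz, 5 kHz, 7.45 kHz, 7.65 kHz, 7.85 kHz} → 5.

5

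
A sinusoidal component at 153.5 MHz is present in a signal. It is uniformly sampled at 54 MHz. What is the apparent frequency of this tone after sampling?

8.5 MHz

153.5 MHz mod fs = 45.5 MHz.
45.5 MHz > fs/2 = 27 MHz, folds to fs − 45.5 MHz = 8.5 MHz.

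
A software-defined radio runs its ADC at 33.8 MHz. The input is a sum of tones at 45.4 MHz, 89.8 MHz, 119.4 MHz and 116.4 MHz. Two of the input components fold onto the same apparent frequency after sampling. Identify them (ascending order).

45.4 MHz, 89.8 MHz

fs/2 = 16.9 MHz.
45.4 MHz mod fs = 11.6 MHz.
11.6 MHz ≤ fs/2 = 16.9 MHz, appears at 11.6 MHz.
89.8 MHz mod fs = 22.2 MHz.
22.2 MHz > fs/2 = 16.9 MHz, folds to fs − 22.2 MHz = 11.6 MHz.
119.4 MHz mod fs = 18 MHz.
18 MHz > fs/2 = 16.9 MHz, folds to fs − 18 MHz = 15.8 MHz.
116.4 MHz mod fs = 15 MHz.
15 MHz ≤ fs/2 = 16.9 MHz, appears at 15 MHz.
45.4 MHz and 89.8 MHz both map to 11.6 MHz.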